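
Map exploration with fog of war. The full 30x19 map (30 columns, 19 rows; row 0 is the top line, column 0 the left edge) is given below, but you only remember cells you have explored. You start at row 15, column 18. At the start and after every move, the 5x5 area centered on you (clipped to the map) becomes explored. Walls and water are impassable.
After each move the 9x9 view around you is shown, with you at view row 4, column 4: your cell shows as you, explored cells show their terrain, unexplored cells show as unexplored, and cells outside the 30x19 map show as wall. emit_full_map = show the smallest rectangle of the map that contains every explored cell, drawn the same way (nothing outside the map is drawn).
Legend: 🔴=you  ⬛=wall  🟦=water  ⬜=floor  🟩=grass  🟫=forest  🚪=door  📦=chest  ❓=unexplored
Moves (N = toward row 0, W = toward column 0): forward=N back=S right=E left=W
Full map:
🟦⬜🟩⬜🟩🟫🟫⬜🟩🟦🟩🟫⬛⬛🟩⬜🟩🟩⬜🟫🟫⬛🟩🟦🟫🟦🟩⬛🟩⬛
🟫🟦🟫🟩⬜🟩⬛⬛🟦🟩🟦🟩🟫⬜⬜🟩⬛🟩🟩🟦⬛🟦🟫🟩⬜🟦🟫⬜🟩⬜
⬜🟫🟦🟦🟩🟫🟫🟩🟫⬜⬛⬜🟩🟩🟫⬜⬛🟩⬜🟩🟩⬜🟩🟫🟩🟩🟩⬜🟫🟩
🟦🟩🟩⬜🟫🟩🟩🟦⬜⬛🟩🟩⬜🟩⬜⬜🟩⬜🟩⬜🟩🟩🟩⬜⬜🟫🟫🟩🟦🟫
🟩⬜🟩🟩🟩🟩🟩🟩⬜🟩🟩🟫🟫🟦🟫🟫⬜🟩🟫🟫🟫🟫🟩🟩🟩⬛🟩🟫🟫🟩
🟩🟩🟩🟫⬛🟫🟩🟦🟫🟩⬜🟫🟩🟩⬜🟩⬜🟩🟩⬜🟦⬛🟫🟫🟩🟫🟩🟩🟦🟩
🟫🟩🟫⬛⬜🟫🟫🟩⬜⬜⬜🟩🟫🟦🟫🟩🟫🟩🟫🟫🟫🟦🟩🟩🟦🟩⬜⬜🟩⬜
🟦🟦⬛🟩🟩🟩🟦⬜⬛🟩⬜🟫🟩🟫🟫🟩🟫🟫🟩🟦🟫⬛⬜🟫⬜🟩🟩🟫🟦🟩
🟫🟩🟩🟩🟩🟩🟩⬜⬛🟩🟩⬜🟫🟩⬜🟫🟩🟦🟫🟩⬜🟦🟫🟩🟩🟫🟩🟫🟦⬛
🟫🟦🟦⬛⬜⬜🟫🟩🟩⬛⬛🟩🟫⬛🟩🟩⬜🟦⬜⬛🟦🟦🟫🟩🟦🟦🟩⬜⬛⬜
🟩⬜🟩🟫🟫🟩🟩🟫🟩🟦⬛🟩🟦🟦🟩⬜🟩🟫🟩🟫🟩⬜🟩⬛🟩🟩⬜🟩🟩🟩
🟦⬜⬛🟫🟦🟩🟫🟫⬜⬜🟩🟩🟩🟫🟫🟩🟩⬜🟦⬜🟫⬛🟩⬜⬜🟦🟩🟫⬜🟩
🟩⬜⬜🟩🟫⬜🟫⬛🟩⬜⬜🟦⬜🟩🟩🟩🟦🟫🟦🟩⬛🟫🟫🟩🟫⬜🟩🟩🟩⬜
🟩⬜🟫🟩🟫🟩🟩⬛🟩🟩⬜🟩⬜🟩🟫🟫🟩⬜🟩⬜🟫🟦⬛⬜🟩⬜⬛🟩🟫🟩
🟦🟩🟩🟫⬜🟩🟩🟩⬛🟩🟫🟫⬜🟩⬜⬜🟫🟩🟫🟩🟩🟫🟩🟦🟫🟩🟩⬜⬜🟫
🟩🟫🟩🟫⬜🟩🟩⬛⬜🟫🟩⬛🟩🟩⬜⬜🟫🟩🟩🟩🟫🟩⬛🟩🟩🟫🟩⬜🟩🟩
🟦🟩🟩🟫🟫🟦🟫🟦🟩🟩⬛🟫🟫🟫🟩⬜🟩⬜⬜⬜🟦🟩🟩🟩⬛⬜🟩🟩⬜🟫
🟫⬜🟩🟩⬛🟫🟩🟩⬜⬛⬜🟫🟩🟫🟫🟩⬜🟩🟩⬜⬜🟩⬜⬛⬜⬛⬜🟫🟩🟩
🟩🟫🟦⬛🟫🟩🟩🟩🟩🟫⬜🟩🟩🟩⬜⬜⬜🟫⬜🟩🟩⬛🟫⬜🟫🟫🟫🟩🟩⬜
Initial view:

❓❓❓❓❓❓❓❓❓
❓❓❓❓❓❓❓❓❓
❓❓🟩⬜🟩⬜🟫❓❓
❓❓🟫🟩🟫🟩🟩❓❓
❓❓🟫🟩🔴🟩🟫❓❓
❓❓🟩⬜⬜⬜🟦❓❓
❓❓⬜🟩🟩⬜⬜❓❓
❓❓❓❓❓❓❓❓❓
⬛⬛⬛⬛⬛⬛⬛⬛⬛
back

❓❓❓❓❓❓❓❓❓
❓❓🟩⬜🟩⬜🟫❓❓
❓❓🟫🟩🟫🟩🟩❓❓
❓❓🟫🟩🟩🟩🟫❓❓
❓❓🟩⬜🔴⬜🟦❓❓
❓❓⬜🟩🟩⬜⬜❓❓
❓❓⬜🟫⬜🟩🟩❓❓
⬛⬛⬛⬛⬛⬛⬛⬛⬛
⬛⬛⬛⬛⬛⬛⬛⬛⬛

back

❓❓🟩⬜🟩⬜🟫❓❓
❓❓🟫🟩🟫🟩🟩❓❓
❓❓🟫🟩🟩🟩🟫❓❓
❓❓🟩⬜⬜⬜🟦❓❓
❓❓⬜🟩🔴⬜⬜❓❓
❓❓⬜🟫⬜🟩🟩❓❓
⬛⬛⬛⬛⬛⬛⬛⬛⬛
⬛⬛⬛⬛⬛⬛⬛⬛⬛
⬛⬛⬛⬛⬛⬛⬛⬛⬛

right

❓🟩⬜🟩⬜🟫❓❓❓
❓🟫🟩🟫🟩🟩❓❓❓
❓🟫🟩🟩🟩🟫🟩❓❓
❓🟩⬜⬜⬜🟦🟩❓❓
❓⬜🟩🟩🔴⬜🟩❓❓
❓⬜🟫⬜🟩🟩⬛❓❓
⬛⬛⬛⬛⬛⬛⬛⬛⬛
⬛⬛⬛⬛⬛⬛⬛⬛⬛
⬛⬛⬛⬛⬛⬛⬛⬛⬛

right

🟩⬜🟩⬜🟫❓❓❓❓
🟫🟩🟫🟩🟩❓❓❓❓
🟫🟩🟩🟩🟫🟩⬛❓❓
🟩⬜⬜⬜🟦🟩🟩❓❓
⬜🟩🟩⬜🔴🟩⬜❓❓
⬜🟫⬜🟩🟩⬛🟫❓❓
⬛⬛⬛⬛⬛⬛⬛⬛⬛
⬛⬛⬛⬛⬛⬛⬛⬛⬛
⬛⬛⬛⬛⬛⬛⬛⬛⬛

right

⬜🟩⬜🟫❓❓❓❓❓
🟩🟫🟩🟩❓❓❓❓❓
🟩🟩🟩🟫🟩⬛🟩❓❓
⬜⬜⬜🟦🟩🟩🟩❓❓
🟩🟩⬜⬜🔴⬜⬛❓❓
🟫⬜🟩🟩⬛🟫⬜❓❓
⬛⬛⬛⬛⬛⬛⬛⬛⬛
⬛⬛⬛⬛⬛⬛⬛⬛⬛
⬛⬛⬛⬛⬛⬛⬛⬛⬛

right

🟩⬜🟫❓❓❓❓❓❓
🟫🟩🟩❓❓❓❓❓❓
🟩🟩🟫🟩⬛🟩🟩❓❓
⬜⬜🟦🟩🟩🟩⬛❓❓
🟩⬜⬜🟩🔴⬛⬜❓❓
⬜🟩🟩⬛🟫⬜🟫❓❓
⬛⬛⬛⬛⬛⬛⬛⬛⬛
⬛⬛⬛⬛⬛⬛⬛⬛⬛
⬛⬛⬛⬛⬛⬛⬛⬛⬛

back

🟫🟩🟩❓❓❓❓❓❓
🟩🟩🟫🟩⬛🟩🟩❓❓
⬜⬜🟦🟩🟩🟩⬛❓❓
🟩⬜⬜🟩⬜⬛⬜❓❓
⬜🟩🟩⬛🔴⬜🟫❓❓
⬛⬛⬛⬛⬛⬛⬛⬛⬛
⬛⬛⬛⬛⬛⬛⬛⬛⬛
⬛⬛⬛⬛⬛⬛⬛⬛⬛
⬛⬛⬛⬛⬛⬛⬛⬛⬛

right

🟩🟩❓❓❓❓❓❓❓
🟩🟫🟩⬛🟩🟩❓❓❓
⬜🟦🟩🟩🟩⬛⬜❓❓
⬜⬜🟩⬜⬛⬜⬛❓❓
🟩🟩⬛🟫🔴🟫🟫❓❓
⬛⬛⬛⬛⬛⬛⬛⬛⬛
⬛⬛⬛⬛⬛⬛⬛⬛⬛
⬛⬛⬛⬛⬛⬛⬛⬛⬛
⬛⬛⬛⬛⬛⬛⬛⬛⬛

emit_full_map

🟩⬜🟩⬜🟫❓❓❓❓❓
🟫🟩🟫🟩🟩❓❓❓❓❓
🟫🟩🟩🟩🟫🟩⬛🟩🟩❓
🟩⬜⬜⬜🟦🟩🟩🟩⬛⬜
⬜🟩🟩⬜⬜🟩⬜⬛⬜⬛
⬜🟫⬜🟩🟩⬛🟫🔴🟫🟫

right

🟩❓❓❓❓❓❓❓❓
🟫🟩⬛🟩🟩❓❓❓❓
🟦🟩🟩🟩⬛⬜🟩❓❓
⬜🟩⬜⬛⬜⬛⬜❓❓
🟩⬛🟫⬜🔴🟫🟫❓❓
⬛⬛⬛⬛⬛⬛⬛⬛⬛
⬛⬛⬛⬛⬛⬛⬛⬛⬛
⬛⬛⬛⬛⬛⬛⬛⬛⬛
⬛⬛⬛⬛⬛⬛⬛⬛⬛

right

❓❓❓❓❓❓❓❓❓
🟩⬛🟩🟩❓❓❓❓❓
🟩🟩🟩⬛⬜🟩🟩❓❓
🟩⬜⬛⬜⬛⬜🟫❓❓
⬛🟫⬜🟫🔴🟫🟩❓❓
⬛⬛⬛⬛⬛⬛⬛⬛⬛
⬛⬛⬛⬛⬛⬛⬛⬛⬛
⬛⬛⬛⬛⬛⬛⬛⬛⬛
⬛⬛⬛⬛⬛⬛⬛⬛⬛

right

❓❓❓❓❓❓❓❓⬛
⬛🟩🟩❓❓❓❓❓⬛
🟩🟩⬛⬜🟩🟩⬜❓⬛
⬜⬛⬜⬛⬜🟫🟩❓⬛
🟫⬜🟫🟫🔴🟩🟩❓⬛
⬛⬛⬛⬛⬛⬛⬛⬛⬛
⬛⬛⬛⬛⬛⬛⬛⬛⬛
⬛⬛⬛⬛⬛⬛⬛⬛⬛
⬛⬛⬛⬛⬛⬛⬛⬛⬛

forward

❓❓❓❓❓❓❓❓⬛
❓❓❓❓❓❓❓❓⬛
⬛🟩🟩🟫🟩⬜🟩❓⬛
🟩🟩⬛⬜🟩🟩⬜❓⬛
⬜⬛⬜⬛🔴🟫🟩❓⬛
🟫⬜🟫🟫🟫🟩🟩❓⬛
⬛⬛⬛⬛⬛⬛⬛⬛⬛
⬛⬛⬛⬛⬛⬛⬛⬛⬛
⬛⬛⬛⬛⬛⬛⬛⬛⬛

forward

❓❓❓❓❓❓❓❓⬛
❓❓❓❓❓❓❓❓⬛
❓❓🟫🟩🟩⬜⬜❓⬛
⬛🟩🟩🟫🟩⬜🟩❓⬛
🟩🟩⬛⬜🔴🟩⬜❓⬛
⬜⬛⬜⬛⬜🟫🟩❓⬛
🟫⬜🟫🟫🟫🟩🟩❓⬛
⬛⬛⬛⬛⬛⬛⬛⬛⬛
⬛⬛⬛⬛⬛⬛⬛⬛⬛

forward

❓❓❓❓❓❓❓❓⬛
❓❓❓❓❓❓❓❓⬛
❓❓🟩⬜⬛🟩🟫❓⬛
❓❓🟫🟩🟩⬜⬜❓⬛
⬛🟩🟩🟫🔴⬜🟩❓⬛
🟩🟩⬛⬜🟩🟩⬜❓⬛
⬜⬛⬜⬛⬜🟫🟩❓⬛
🟫⬜🟫🟫🟫🟩🟩❓⬛
⬛⬛⬛⬛⬛⬛⬛⬛⬛

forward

❓❓❓❓❓❓❓❓⬛
❓❓❓❓❓❓❓❓⬛
❓❓🟫⬜🟩🟩🟩❓⬛
❓❓🟩⬜⬛🟩🟫❓⬛
❓❓🟫🟩🔴⬜⬜❓⬛
⬛🟩🟩🟫🟩⬜🟩❓⬛
🟩🟩⬛⬜🟩🟩⬜❓⬛
⬜⬛⬜⬛⬜🟫🟩❓⬛
🟫⬜🟫🟫🟫🟩🟩❓⬛

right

❓❓❓❓❓❓❓⬛⬛
❓❓❓❓❓❓❓⬛⬛
❓🟫⬜🟩🟩🟩⬜⬛⬛
❓🟩⬜⬛🟩🟫🟩⬛⬛
❓🟫🟩🟩🔴⬜🟫⬛⬛
🟩🟩🟫🟩⬜🟩🟩⬛⬛
🟩⬛⬜🟩🟩⬜🟫⬛⬛
⬛⬜⬛⬜🟫🟩❓⬛⬛
⬜🟫🟫🟫🟩🟩❓⬛⬛

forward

❓❓❓❓❓❓❓⬛⬛
❓❓❓❓❓❓❓⬛⬛
❓❓🟦🟩🟫⬜🟩⬛⬛
❓🟫⬜🟩🟩🟩⬜⬛⬛
❓🟩⬜⬛🔴🟫🟩⬛⬛
❓🟫🟩🟩⬜⬜🟫⬛⬛
🟩🟩🟫🟩⬜🟩🟩⬛⬛
🟩⬛⬜🟩🟩⬜🟫⬛⬛
⬛⬜⬛⬜🟫🟩❓⬛⬛

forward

❓❓❓❓❓❓❓⬛⬛
❓❓❓❓❓❓❓⬛⬛
❓❓🟩⬜🟩🟩🟩⬛⬛
❓❓🟦🟩🟫⬜🟩⬛⬛
❓🟫⬜🟩🔴🟩⬜⬛⬛
❓🟩⬜⬛🟩🟫🟩⬛⬛
❓🟫🟩🟩⬜⬜🟫⬛⬛
🟩🟩🟫🟩⬜🟩🟩⬛⬛
🟩⬛⬜🟩🟩⬜🟫⬛⬛

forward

❓❓❓❓❓❓❓⬛⬛
❓❓❓❓❓❓❓⬛⬛
❓❓🟦🟩⬜⬛⬜⬛⬛
❓❓🟩⬜🟩🟩🟩⬛⬛
❓❓🟦🟩🔴⬜🟩⬛⬛
❓🟫⬜🟩🟩🟩⬜⬛⬛
❓🟩⬜⬛🟩🟫🟩⬛⬛
❓🟫🟩🟩⬜⬜🟫⬛⬛
🟩🟩🟫🟩⬜🟩🟩⬛⬛

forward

❓❓❓❓❓❓❓⬛⬛
❓❓❓❓❓❓❓⬛⬛
❓❓🟫🟩🟫🟦⬛⬛⬛
❓❓🟦🟩⬜⬛⬜⬛⬛
❓❓🟩⬜🔴🟩🟩⬛⬛
❓❓🟦🟩🟫⬜🟩⬛⬛
❓🟫⬜🟩🟩🟩⬜⬛⬛
❓🟩⬜⬛🟩🟫🟩⬛⬛
❓🟫🟩🟩⬜⬜🟫⬛⬛

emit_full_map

❓❓❓❓❓❓❓❓❓🟫🟩🟫🟦⬛
❓❓❓❓❓❓❓❓❓🟦🟩⬜⬛⬜
❓❓❓❓❓❓❓❓❓🟩⬜🔴🟩🟩
❓❓❓❓❓❓❓❓❓🟦🟩🟫⬜🟩
❓❓❓❓❓❓❓❓🟫⬜🟩🟩🟩⬜
🟩⬜🟩⬜🟫❓❓❓🟩⬜⬛🟩🟫🟩
🟫🟩🟫🟩🟩❓❓❓🟫🟩🟩⬜⬜🟫
🟫🟩🟩🟩🟫🟩⬛🟩🟩🟫🟩⬜🟩🟩
🟩⬜⬜⬜🟦🟩🟩🟩⬛⬜🟩🟩⬜🟫
⬜🟩🟩⬜⬜🟩⬜⬛⬜⬛⬜🟫🟩❓
⬜🟫⬜🟩🟩⬛🟫⬜🟫🟫🟫🟩🟩❓

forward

❓❓❓❓❓❓❓⬛⬛
❓❓❓❓❓❓❓⬛⬛
❓❓🟩🟩🟫🟦🟩⬛⬛
❓❓🟫🟩🟫🟦⬛⬛⬛
❓❓🟦🟩🔴⬛⬜⬛⬛
❓❓🟩⬜🟩🟩🟩⬛⬛
❓❓🟦🟩🟫⬜🟩⬛⬛
❓🟫⬜🟩🟩🟩⬜⬛⬛
❓🟩⬜⬛🟩🟫🟩⬛⬛

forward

❓❓❓❓❓❓❓⬛⬛
❓❓❓❓❓❓❓⬛⬛
❓❓🟩⬜⬜🟩⬜⬛⬛
❓❓🟩🟩🟫🟦🟩⬛⬛
❓❓🟫🟩🔴🟦⬛⬛⬛
❓❓🟦🟩⬜⬛⬜⬛⬛
❓❓🟩⬜🟩🟩🟩⬛⬛
❓❓🟦🟩🟫⬜🟩⬛⬛
❓🟫⬜🟩🟩🟩⬜⬛⬛

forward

❓❓❓❓❓❓❓⬛⬛
❓❓❓❓❓❓❓⬛⬛
❓❓🟫🟩🟩🟦🟩⬛⬛
❓❓🟩⬜⬜🟩⬜⬛⬛
❓❓🟩🟩🔴🟦🟩⬛⬛
❓❓🟫🟩🟫🟦⬛⬛⬛
❓❓🟦🟩⬜⬛⬜⬛⬛
❓❓🟩⬜🟩🟩🟩⬛⬛
❓❓🟦🟩🟫⬜🟩⬛⬛

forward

❓❓❓❓❓❓❓⬛⬛
❓❓❓❓❓❓❓⬛⬛
❓❓⬛🟩🟫🟫🟩⬛⬛
❓❓🟫🟩🟩🟦🟩⬛⬛
❓❓🟩⬜🔴🟩⬜⬛⬛
❓❓🟩🟩🟫🟦🟩⬛⬛
❓❓🟫🟩🟫🟦⬛⬛⬛
❓❓🟦🟩⬜⬛⬜⬛⬛
❓❓🟩⬜🟩🟩🟩⬛⬛

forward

❓❓❓❓❓❓❓⬛⬛
❓❓❓❓❓❓❓⬛⬛
❓❓🟫🟫🟩🟦🟫⬛⬛
❓❓⬛🟩🟫🟫🟩⬛⬛
❓❓🟫🟩🔴🟦🟩⬛⬛
❓❓🟩⬜⬜🟩⬜⬛⬛
❓❓🟩🟩🟫🟦🟩⬛⬛
❓❓🟫🟩🟫🟦⬛⬛⬛
❓❓🟦🟩⬜⬛⬜⬛⬛

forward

❓❓❓❓❓❓❓⬛⬛
❓❓❓❓❓❓❓⬛⬛
❓❓🟩🟩⬜🟫🟩⬛⬛
❓❓🟫🟫🟩🟦🟫⬛⬛
❓❓⬛🟩🔴🟫🟩⬛⬛
❓❓🟫🟩🟩🟦🟩⬛⬛
❓❓🟩⬜⬜🟩⬜⬛⬛
❓❓🟩🟩🟫🟦🟩⬛⬛
❓❓🟫🟩🟫🟦⬛⬛⬛

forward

⬛⬛⬛⬛⬛⬛⬛⬛⬛
❓❓❓❓❓❓❓⬛⬛
❓❓🟦🟫⬜🟩⬜⬛⬛
❓❓🟩🟩⬜🟫🟩⬛⬛
❓❓🟫🟫🔴🟦🟫⬛⬛
❓❓⬛🟩🟫🟫🟩⬛⬛
❓❓🟫🟩🟩🟦🟩⬛⬛
❓❓🟩⬜⬜🟩⬜⬛⬛
❓❓🟩🟩🟫🟦🟩⬛⬛

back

❓❓❓❓❓❓❓⬛⬛
❓❓🟦🟫⬜🟩⬜⬛⬛
❓❓🟩🟩⬜🟫🟩⬛⬛
❓❓🟫🟫🟩🟦🟫⬛⬛
❓❓⬛🟩🔴🟫🟩⬛⬛
❓❓🟫🟩🟩🟦🟩⬛⬛
❓❓🟩⬜⬜🟩⬜⬛⬛
❓❓🟩🟩🟫🟦🟩⬛⬛
❓❓🟫🟩🟫🟦⬛⬛⬛

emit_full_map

❓❓❓❓❓❓❓❓❓🟦🟫⬜🟩⬜
❓❓❓❓❓❓❓❓❓🟩🟩⬜🟫🟩
❓❓❓❓❓❓❓❓❓🟫🟫🟩🟦🟫
❓❓❓❓❓❓❓❓❓⬛🟩🔴🟫🟩
❓❓❓❓❓❓❓❓❓🟫🟩🟩🟦🟩
❓❓❓❓❓❓❓❓❓🟩⬜⬜🟩⬜
❓❓❓❓❓❓❓❓❓🟩🟩🟫🟦🟩
❓❓❓❓❓❓❓❓❓🟫🟩🟫🟦⬛
❓❓❓❓❓❓❓❓❓🟦🟩⬜⬛⬜
❓❓❓❓❓❓❓❓❓🟩⬜🟩🟩🟩
❓❓❓❓❓❓❓❓❓🟦🟩🟫⬜🟩
❓❓❓❓❓❓❓❓🟫⬜🟩🟩🟩⬜
🟩⬜🟩⬜🟫❓❓❓🟩⬜⬛🟩🟫🟩
🟫🟩🟫🟩🟩❓❓❓🟫🟩🟩⬜⬜🟫
🟫🟩🟩🟩🟫🟩⬛🟩🟩🟫🟩⬜🟩🟩
🟩⬜⬜⬜🟦🟩🟩🟩⬛⬜🟩🟩⬜🟫
⬜🟩🟩⬜⬜🟩⬜⬛⬜⬛⬜🟫🟩❓
⬜🟫⬜🟩🟩⬛🟫⬜🟫🟫🟫🟩🟩❓


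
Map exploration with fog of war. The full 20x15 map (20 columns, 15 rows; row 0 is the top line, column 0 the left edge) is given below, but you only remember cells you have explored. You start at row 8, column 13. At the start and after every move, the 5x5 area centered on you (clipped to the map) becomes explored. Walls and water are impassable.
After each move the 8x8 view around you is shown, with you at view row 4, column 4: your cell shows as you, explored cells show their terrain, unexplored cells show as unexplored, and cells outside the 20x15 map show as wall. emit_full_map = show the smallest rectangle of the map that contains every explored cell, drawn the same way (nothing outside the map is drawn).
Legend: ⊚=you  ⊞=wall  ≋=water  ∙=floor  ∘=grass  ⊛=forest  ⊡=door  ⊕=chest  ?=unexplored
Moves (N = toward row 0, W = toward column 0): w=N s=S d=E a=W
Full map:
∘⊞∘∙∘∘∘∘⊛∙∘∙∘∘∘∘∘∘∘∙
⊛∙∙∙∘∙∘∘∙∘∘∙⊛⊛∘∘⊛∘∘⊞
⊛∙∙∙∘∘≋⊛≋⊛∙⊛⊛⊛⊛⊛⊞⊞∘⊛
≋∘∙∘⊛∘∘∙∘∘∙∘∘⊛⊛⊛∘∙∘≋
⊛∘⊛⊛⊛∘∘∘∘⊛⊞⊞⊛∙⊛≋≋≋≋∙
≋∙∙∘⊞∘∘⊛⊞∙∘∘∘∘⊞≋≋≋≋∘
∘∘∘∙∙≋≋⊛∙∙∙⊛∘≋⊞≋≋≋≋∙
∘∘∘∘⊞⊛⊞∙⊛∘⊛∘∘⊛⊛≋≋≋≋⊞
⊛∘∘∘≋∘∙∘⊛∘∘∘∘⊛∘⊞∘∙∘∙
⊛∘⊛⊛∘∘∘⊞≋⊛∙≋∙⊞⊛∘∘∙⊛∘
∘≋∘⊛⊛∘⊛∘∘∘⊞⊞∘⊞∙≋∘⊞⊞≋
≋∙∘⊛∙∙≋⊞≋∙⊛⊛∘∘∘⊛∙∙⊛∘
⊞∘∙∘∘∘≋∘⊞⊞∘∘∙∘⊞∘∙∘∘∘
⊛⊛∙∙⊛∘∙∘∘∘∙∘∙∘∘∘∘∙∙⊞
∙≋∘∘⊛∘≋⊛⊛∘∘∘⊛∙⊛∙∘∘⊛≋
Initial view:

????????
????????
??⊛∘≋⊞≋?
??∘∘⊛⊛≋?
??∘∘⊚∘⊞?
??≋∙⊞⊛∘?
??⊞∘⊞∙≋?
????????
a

????????
????????
??∙⊛∘≋⊞≋
??⊛∘∘⊛⊛≋
??∘∘⊚⊛∘⊞
??∙≋∙⊞⊛∘
??⊞⊞∘⊞∙≋
????????

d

????????
????????
?∙⊛∘≋⊞≋?
?⊛∘∘⊛⊛≋?
?∘∘∘⊚∘⊞?
?∙≋∙⊞⊛∘?
?⊞⊞∘⊞∙≋?
????????

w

????????
????????
??∘∘∘⊞≋?
?∙⊛∘≋⊞≋?
?⊛∘∘⊚⊛≋?
?∘∘∘⊛∘⊞?
?∙≋∙⊞⊛∘?
?⊞⊞∘⊞∙≋?

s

????????
??∘∘∘⊞≋?
?∙⊛∘≋⊞≋?
?⊛∘∘⊛⊛≋?
?∘∘∘⊚∘⊞?
?∙≋∙⊞⊛∘?
?⊞⊞∘⊞∙≋?
????????

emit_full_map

?∘∘∘⊞≋
∙⊛∘≋⊞≋
⊛∘∘⊛⊛≋
∘∘∘⊚∘⊞
∙≋∙⊞⊛∘
⊞⊞∘⊞∙≋

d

????????
?∘∘∘⊞≋??
∙⊛∘≋⊞≋≋?
⊛∘∘⊛⊛≋≋?
∘∘∘⊛⊚⊞∘?
∙≋∙⊞⊛∘∘?
⊞⊞∘⊞∙≋∘?
????????

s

?∘∘∘⊞≋??
∙⊛∘≋⊞≋≋?
⊛∘∘⊛⊛≋≋?
∘∘∘⊛∘⊞∘?
∙≋∙⊞⊚∘∘?
⊞⊞∘⊞∙≋∘?
??∘∘∘⊛∙?
????????

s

∙⊛∘≋⊞≋≋?
⊛∘∘⊛⊛≋≋?
∘∘∘⊛∘⊞∘?
∙≋∙⊞⊛∘∘?
⊞⊞∘⊞⊚≋∘?
??∘∘∘⊛∙?
??∙∘⊞∘∙?
????????

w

?∘∘∘⊞≋??
∙⊛∘≋⊞≋≋?
⊛∘∘⊛⊛≋≋?
∘∘∘⊛∘⊞∘?
∙≋∙⊞⊚∘∘?
⊞⊞∘⊞∙≋∘?
??∘∘∘⊛∙?
??∙∘⊞∘∙?

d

∘∘∘⊞≋???
⊛∘≋⊞≋≋??
∘∘⊛⊛≋≋≋?
∘∘⊛∘⊞∘∙?
≋∙⊞⊛⊚∘∙?
⊞∘⊞∙≋∘⊞?
?∘∘∘⊛∙∙?
?∙∘⊞∘∙??

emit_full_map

?∘∘∘⊞≋??
∙⊛∘≋⊞≋≋?
⊛∘∘⊛⊛≋≋≋
∘∘∘⊛∘⊞∘∙
∙≋∙⊞⊛⊚∘∙
⊞⊞∘⊞∙≋∘⊞
??∘∘∘⊛∙∙
??∙∘⊞∘∙?

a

?∘∘∘⊞≋??
∙⊛∘≋⊞≋≋?
⊛∘∘⊛⊛≋≋≋
∘∘∘⊛∘⊞∘∙
∙≋∙⊞⊚∘∘∙
⊞⊞∘⊞∙≋∘⊞
??∘∘∘⊛∙∙
??∙∘⊞∘∙?

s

∙⊛∘≋⊞≋≋?
⊛∘∘⊛⊛≋≋≋
∘∘∘⊛∘⊞∘∙
∙≋∙⊞⊛∘∘∙
⊞⊞∘⊞⊚≋∘⊞
??∘∘∘⊛∙∙
??∙∘⊞∘∙?
????????

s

⊛∘∘⊛⊛≋≋≋
∘∘∘⊛∘⊞∘∙
∙≋∙⊞⊛∘∘∙
⊞⊞∘⊞∙≋∘⊞
??∘∘⊚⊛∙∙
??∙∘⊞∘∙?
??∙∘∘∘∘?
????????

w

∙⊛∘≋⊞≋≋?
⊛∘∘⊛⊛≋≋≋
∘∘∘⊛∘⊞∘∙
∙≋∙⊞⊛∘∘∙
⊞⊞∘⊞⊚≋∘⊞
??∘∘∘⊛∙∙
??∙∘⊞∘∙?
??∙∘∘∘∘?

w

?∘∘∘⊞≋??
∙⊛∘≋⊞≋≋?
⊛∘∘⊛⊛≋≋≋
∘∘∘⊛∘⊞∘∙
∙≋∙⊞⊚∘∘∙
⊞⊞∘⊞∙≋∘⊞
??∘∘∘⊛∙∙
??∙∘⊞∘∙?

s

∙⊛∘≋⊞≋≋?
⊛∘∘⊛⊛≋≋≋
∘∘∘⊛∘⊞∘∙
∙≋∙⊞⊛∘∘∙
⊞⊞∘⊞⊚≋∘⊞
??∘∘∘⊛∙∙
??∙∘⊞∘∙?
??∙∘∘∘∘?


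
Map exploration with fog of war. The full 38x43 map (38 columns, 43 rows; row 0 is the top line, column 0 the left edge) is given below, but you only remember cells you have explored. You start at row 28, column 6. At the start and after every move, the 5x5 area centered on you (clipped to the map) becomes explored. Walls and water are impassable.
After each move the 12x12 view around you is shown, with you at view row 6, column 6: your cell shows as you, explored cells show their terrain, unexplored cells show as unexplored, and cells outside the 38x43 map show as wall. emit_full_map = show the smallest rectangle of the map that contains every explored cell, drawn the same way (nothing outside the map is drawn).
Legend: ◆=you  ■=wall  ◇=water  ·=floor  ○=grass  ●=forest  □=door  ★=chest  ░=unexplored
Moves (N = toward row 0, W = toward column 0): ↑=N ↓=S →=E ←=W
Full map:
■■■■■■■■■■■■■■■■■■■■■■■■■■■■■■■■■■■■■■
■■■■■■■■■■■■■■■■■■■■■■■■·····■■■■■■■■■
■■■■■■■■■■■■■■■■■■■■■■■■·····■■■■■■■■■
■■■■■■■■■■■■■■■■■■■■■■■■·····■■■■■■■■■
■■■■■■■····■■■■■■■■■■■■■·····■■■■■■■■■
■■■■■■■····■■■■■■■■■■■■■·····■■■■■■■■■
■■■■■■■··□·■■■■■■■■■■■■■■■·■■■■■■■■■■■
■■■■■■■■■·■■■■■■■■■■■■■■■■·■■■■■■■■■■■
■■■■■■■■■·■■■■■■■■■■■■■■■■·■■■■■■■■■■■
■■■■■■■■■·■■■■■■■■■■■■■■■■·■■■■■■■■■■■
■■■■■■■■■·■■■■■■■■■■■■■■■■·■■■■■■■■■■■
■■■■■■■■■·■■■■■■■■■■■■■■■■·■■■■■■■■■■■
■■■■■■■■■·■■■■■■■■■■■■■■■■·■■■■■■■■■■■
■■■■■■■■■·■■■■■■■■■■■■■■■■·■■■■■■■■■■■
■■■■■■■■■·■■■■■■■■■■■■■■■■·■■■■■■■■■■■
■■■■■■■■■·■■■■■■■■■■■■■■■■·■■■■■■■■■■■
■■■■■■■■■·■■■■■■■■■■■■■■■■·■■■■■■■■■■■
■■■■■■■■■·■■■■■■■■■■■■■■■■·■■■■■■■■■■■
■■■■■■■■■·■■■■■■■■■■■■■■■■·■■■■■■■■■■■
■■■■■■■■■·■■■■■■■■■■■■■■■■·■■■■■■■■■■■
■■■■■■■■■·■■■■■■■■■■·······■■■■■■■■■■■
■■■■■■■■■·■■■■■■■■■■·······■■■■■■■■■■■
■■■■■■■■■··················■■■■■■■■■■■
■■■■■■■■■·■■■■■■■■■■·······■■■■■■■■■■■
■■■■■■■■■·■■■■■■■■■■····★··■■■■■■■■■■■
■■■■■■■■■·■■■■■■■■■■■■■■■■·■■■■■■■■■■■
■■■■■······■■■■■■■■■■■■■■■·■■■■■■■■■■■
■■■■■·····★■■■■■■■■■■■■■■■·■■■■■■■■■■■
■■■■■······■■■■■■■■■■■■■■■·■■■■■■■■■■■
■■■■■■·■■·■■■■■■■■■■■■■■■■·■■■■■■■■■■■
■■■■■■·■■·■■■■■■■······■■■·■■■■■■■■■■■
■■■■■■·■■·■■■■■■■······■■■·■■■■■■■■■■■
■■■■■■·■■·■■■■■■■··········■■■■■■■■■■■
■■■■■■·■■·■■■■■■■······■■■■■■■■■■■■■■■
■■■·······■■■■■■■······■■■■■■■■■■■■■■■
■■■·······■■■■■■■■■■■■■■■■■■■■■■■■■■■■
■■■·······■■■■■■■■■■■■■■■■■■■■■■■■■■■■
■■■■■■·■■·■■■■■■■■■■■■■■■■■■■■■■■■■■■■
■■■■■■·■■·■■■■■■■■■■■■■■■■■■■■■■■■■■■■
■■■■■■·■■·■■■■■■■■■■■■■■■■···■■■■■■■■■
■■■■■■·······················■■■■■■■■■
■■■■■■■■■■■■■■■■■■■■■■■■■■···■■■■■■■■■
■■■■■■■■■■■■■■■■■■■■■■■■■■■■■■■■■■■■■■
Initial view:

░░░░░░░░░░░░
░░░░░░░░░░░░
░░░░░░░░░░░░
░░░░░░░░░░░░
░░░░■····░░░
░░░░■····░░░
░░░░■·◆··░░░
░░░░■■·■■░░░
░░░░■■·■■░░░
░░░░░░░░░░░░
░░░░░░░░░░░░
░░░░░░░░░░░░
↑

░░░░░░░░░░░░
░░░░░░░░░░░░
░░░░░░░░░░░░
░░░░░░░░░░░░
░░░░■■■■■░░░
░░░░■····░░░
░░░░■·◆··░░░
░░░░■····░░░
░░░░■■·■■░░░
░░░░■■·■■░░░
░░░░░░░░░░░░
░░░░░░░░░░░░

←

■░░░░░░░░░░░
■░░░░░░░░░░░
■░░░░░░░░░░░
■░░░░░░░░░░░
■░░░■■■■■■░░
■░░░■■····░░
■░░░■■◆···░░
■░░░■■····░░
■░░░■■■·■■░░
■░░░░■■·■■░░
■░░░░░░░░░░░
■░░░░░░░░░░░

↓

■░░░░░░░░░░░
■░░░░░░░░░░░
■░░░░░░░░░░░
■░░░■■■■■■░░
■░░░■■····░░
■░░░■■····░░
■░░░■■◆···░░
■░░░■■■·■■░░
■░░░■■■·■■░░
■░░░░░░░░░░░
■░░░░░░░░░░░
■░░░░░░░░░░░

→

░░░░░░░░░░░░
░░░░░░░░░░░░
░░░░░░░░░░░░
░░░■■■■■■░░░
░░░■■····░░░
░░░■■····░░░
░░░■■·◆··░░░
░░░■■■·■■░░░
░░░■■■·■■░░░
░░░░░░░░░░░░
░░░░░░░░░░░░
░░░░░░░░░░░░

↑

░░░░░░░░░░░░
░░░░░░░░░░░░
░░░░░░░░░░░░
░░░░░░░░░░░░
░░░■■■■■■░░░
░░░■■····░░░
░░░■■·◆··░░░
░░░■■····░░░
░░░■■■·■■░░░
░░░■■■·■■░░░
░░░░░░░░░░░░
░░░░░░░░░░░░

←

■░░░░░░░░░░░
■░░░░░░░░░░░
■░░░░░░░░░░░
■░░░░░░░░░░░
■░░░■■■■■■░░
■░░░■■····░░
■░░░■■◆···░░
■░░░■■····░░
■░░░■■■·■■░░
■░░░■■■·■■░░
■░░░░░░░░░░░
■░░░░░░░░░░░

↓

■░░░░░░░░░░░
■░░░░░░░░░░░
■░░░░░░░░░░░
■░░░■■■■■■░░
■░░░■■····░░
■░░░■■····░░
■░░░■■◆···░░
■░░░■■■·■■░░
■░░░■■■·■■░░
■░░░░░░░░░░░
■░░░░░░░░░░░
■░░░░░░░░░░░

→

░░░░░░░░░░░░
░░░░░░░░░░░░
░░░░░░░░░░░░
░░░■■■■■■░░░
░░░■■····░░░
░░░■■····░░░
░░░■■·◆··░░░
░░░■■■·■■░░░
░░░■■■·■■░░░
░░░░░░░░░░░░
░░░░░░░░░░░░
░░░░░░░░░░░░


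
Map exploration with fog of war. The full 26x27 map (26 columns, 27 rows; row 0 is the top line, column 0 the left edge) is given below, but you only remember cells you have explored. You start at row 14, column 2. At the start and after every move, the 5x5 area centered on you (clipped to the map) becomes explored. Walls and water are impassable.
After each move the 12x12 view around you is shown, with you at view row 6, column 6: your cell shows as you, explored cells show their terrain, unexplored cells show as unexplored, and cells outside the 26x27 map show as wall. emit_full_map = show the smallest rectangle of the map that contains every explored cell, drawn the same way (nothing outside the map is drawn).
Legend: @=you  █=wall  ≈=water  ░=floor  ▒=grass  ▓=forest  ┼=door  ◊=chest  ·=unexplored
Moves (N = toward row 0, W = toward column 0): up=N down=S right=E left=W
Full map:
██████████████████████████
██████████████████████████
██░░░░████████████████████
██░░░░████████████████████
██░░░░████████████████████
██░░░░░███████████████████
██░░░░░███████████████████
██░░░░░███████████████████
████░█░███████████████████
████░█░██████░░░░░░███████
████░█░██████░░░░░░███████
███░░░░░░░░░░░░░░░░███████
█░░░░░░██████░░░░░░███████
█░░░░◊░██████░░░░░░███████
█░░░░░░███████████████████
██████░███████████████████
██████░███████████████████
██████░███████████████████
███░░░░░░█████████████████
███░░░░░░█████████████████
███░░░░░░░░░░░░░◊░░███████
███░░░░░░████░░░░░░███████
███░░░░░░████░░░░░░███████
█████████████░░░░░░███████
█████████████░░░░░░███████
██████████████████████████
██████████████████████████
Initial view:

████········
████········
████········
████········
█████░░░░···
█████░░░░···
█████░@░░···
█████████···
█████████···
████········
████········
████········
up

████········
████········
████········
████········
███████░░···
█████░░░░···
█████░@░░···
█████░░░░···
█████████···
█████████···
████········
████········

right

███·········
███·········
███·········
███·········
██████░░░···
████░░░░░···
████░░@░◊···
████░░░░░···
█████████···
████████····
███·········
███·········

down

███·········
███·········
███·········
██████░░░···
████░░░░░···
████░░░░◊···
████░░@░░···
█████████···
█████████···
███·········
███·········
███·········

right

██··········
██··········
██··········
█████░░░····
███░░░░░░···
███░░░░◊░···
███░░░@░░···
████████░···
████████░···
██··········
██··········
██··········

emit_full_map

███░░░·
█░░░░░░
█░░░░◊░
█░░░@░░
██████░
██████░

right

█···········
█···········
█···········
████░░░·····
██░░░░░░█···
██░░░░◊░█···
██░░░░@░█···
███████░█···
███████░█···
█···········
█···········
█···········

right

············
············
············
███░░░······
█░░░░░░██···
█░░░░◊░██···
█░░░░░@██···
██████░██···
██████░██···
············
············
············

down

············
············
███░░░······
█░░░░░░██···
█░░░░◊░██···
█░░░░░░██···
██████@██···
██████░██···
····██░██···
············
············
············

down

············
███░░░······
█░░░░░░██···
█░░░░◊░██···
█░░░░░░██···
██████░██···
██████@██···
····██░██···
····░░░░░···
············
············
············

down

███░░░······
█░░░░░░██···
█░░░░◊░██···
█░░░░░░██···
██████░██···
██████░██···
····██@██···
····░░░░░···
····░░░░░···
············
············
············

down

█░░░░░░██···
█░░░░◊░██···
█░░░░░░██···
██████░██···
██████░██···
····██░██···
····░░@░░···
····░░░░░···
····░░░░░···
············
············
············

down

█░░░░◊░██···
█░░░░░░██···
██████░██···
██████░██···
····██░██···
····░░░░░···
····░░@░░···
····░░░░░···
····░░░░░···
············
············
············

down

█░░░░░░██···
██████░██···
██████░██···
····██░██···
····░░░░░···
····░░░░░···
····░░@░░···
····░░░░░···
····░░░░░···
············
············
············

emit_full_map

███░░░···
█░░░░░░██
█░░░░◊░██
█░░░░░░██
██████░██
██████░██
····██░██
····░░░░░
····░░░░░
····░░@░░
····░░░░░
····░░░░░

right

░░░░░░██····
█████░██····
█████░██····
···██░██····
···░░░░░█···
···░░░░░█···
···░░░@░░···
···░░░░░█···
···░░░░░█···
············
············
············

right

░░░░░██·····
████░██·····
████░██·····
··██░██·····
··░░░░░██···
··░░░░░██···
··░░░░@░░···
··░░░░░██···
··░░░░░██···
············
············
············

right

░░░░██······
███░██······
███░██······
·██░██······
·░░░░░███···
·░░░░░███···
·░░░░░@░░···
·░░░░░███···
·░░░░░███···
············
············
············

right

░░░██·······
██░██·······
██░██·······
██░██·······
░░░░░████···
░░░░░████···
░░░░░░@░░···
░░░░░████···
░░░░░████···
············
············
············

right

░░██········
█░██········
█░██········
█░██········
░░░░█████···
░░░░█████···
░░░░░░@░░···
░░░░████░···
░░░░████░···
············
············
············

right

░██·········
░██·········
░██·········
░██·········
░░░██████···
░░░██████···
░░░░░░@░░···
░░░████░░···
░░░████░░···
············
············
············

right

██··········
██··········
██··········
██··········
░░███████···
░░███████···
░░░░░░@░░···
░░████░░░···
░░████░░░···
············
············
············

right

█···········
█···········
█···········
█···········
░████████···
░████████···
░░░░░░@░◊···
░████░░░░···
░████░░░░···
············
············
············

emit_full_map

███░░░···········
█░░░░░░██········
█░░░░◊░██········
█░░░░░░██········
██████░██········
██████░██········
····██░██········
····░░░░░████████
····░░░░░████████
····░░░░░░░░░░@░◊
····░░░░░████░░░░
····░░░░░████░░░░

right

············
············
············
············
█████████···
█████████···
░░░░░░@◊░···
████░░░░░···
████░░░░░···
············
············
············

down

············
············
············
█████████···
█████████···
░░░░░░░◊░···
████░░@░░···
████░░░░░···
····░░░░░···
············
············
············

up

············
············
············
············
█████████···
█████████···
░░░░░░@◊░···
████░░░░░···
████░░░░░···
····░░░░░···
············
············

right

············
············
············
············
█████████···
█████████···
░░░░░░@░░···
███░░░░░░···
███░░░░░░···
···░░░░░····
············
············

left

············
············
············
············
██████████··
██████████··
░░░░░░@◊░░··
████░░░░░░··
████░░░░░░··
····░░░░░···
············
············

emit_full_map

███░░░·············
█░░░░░░██··········
█░░░░◊░██··········
█░░░░░░██··········
██████░██··········
██████░██··········
····██░██··········
····░░░░░██████████
····░░░░░██████████
····░░░░░░░░░░░@◊░░
····░░░░░████░░░░░░
····░░░░░████░░░░░░
·············░░░░░·
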